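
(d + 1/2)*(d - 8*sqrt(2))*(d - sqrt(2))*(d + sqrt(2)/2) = d^4 - 17*sqrt(2)*d^3/2 + d^3/2 - 17*sqrt(2)*d^2/4 + 7*d^2 + 7*d/2 + 8*sqrt(2)*d + 4*sqrt(2)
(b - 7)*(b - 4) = b^2 - 11*b + 28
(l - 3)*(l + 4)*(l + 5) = l^3 + 6*l^2 - 7*l - 60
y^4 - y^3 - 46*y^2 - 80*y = y*(y - 8)*(y + 2)*(y + 5)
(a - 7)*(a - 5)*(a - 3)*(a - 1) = a^4 - 16*a^3 + 86*a^2 - 176*a + 105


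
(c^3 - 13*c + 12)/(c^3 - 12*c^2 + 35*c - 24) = (c + 4)/(c - 8)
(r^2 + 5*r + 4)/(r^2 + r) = (r + 4)/r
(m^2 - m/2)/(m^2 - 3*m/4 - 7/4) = 2*m*(1 - 2*m)/(-4*m^2 + 3*m + 7)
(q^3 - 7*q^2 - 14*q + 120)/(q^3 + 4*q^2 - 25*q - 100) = (q - 6)/(q + 5)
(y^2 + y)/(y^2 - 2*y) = (y + 1)/(y - 2)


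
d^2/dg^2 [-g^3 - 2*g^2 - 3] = -6*g - 4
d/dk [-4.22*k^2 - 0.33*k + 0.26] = -8.44*k - 0.33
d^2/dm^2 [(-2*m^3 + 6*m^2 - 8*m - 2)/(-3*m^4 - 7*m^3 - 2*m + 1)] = 4*(9*m^9 - 81*m^8 + 27*m^7 + 573*m^6 + 1005*m^5 + 282*m^4 - 67*m^3 + 222*m^2 + 24*m + 9)/(27*m^12 + 189*m^11 + 441*m^10 + 397*m^9 + 225*m^8 + 168*m^7 - 111*m^6 + 48*m^5 - 75*m^4 + 29*m^3 - 12*m^2 + 6*m - 1)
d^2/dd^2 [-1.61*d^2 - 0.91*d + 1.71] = -3.22000000000000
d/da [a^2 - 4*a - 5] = 2*a - 4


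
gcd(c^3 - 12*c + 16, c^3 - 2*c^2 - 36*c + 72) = c - 2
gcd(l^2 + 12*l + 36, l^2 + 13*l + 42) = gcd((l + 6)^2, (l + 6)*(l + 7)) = l + 6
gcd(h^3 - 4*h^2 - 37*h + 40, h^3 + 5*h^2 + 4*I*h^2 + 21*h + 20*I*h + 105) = h + 5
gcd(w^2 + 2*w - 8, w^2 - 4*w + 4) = w - 2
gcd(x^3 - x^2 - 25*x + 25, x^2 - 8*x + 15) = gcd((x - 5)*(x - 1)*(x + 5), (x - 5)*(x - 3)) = x - 5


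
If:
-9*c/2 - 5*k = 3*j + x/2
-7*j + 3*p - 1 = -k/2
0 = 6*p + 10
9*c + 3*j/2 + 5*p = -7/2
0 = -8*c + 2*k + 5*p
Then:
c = 953/1584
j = -307/792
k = 2603/396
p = -5/3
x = -109013/1584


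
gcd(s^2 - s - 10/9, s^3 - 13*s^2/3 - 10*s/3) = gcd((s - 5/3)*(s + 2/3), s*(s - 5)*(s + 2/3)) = s + 2/3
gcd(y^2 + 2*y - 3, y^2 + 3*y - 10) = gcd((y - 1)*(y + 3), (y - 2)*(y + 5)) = 1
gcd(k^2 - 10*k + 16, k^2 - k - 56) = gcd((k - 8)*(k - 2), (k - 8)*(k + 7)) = k - 8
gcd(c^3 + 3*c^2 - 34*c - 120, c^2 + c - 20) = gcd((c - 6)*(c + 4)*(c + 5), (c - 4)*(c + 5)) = c + 5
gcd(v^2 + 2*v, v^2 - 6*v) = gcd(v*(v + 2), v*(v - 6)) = v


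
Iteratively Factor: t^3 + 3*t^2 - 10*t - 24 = (t - 3)*(t^2 + 6*t + 8) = (t - 3)*(t + 2)*(t + 4)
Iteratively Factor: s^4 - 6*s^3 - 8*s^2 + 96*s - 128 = (s - 4)*(s^3 - 2*s^2 - 16*s + 32) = (s - 4)*(s - 2)*(s^2 - 16) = (s - 4)^2*(s - 2)*(s + 4)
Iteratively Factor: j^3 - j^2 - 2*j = (j)*(j^2 - j - 2) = j*(j - 2)*(j + 1)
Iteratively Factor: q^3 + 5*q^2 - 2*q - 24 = (q + 4)*(q^2 + q - 6) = (q - 2)*(q + 4)*(q + 3)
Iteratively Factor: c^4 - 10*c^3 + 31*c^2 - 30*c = (c - 3)*(c^3 - 7*c^2 + 10*c) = c*(c - 3)*(c^2 - 7*c + 10) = c*(c - 3)*(c - 2)*(c - 5)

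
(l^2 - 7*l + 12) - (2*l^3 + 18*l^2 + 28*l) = -2*l^3 - 17*l^2 - 35*l + 12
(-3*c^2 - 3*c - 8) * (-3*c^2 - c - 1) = 9*c^4 + 12*c^3 + 30*c^2 + 11*c + 8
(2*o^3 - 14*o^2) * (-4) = -8*o^3 + 56*o^2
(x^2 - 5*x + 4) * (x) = x^3 - 5*x^2 + 4*x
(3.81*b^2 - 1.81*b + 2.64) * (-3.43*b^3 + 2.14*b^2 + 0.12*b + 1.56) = -13.0683*b^5 + 14.3617*b^4 - 12.4714*b^3 + 11.376*b^2 - 2.5068*b + 4.1184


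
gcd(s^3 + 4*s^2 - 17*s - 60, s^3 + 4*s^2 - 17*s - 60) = s^3 + 4*s^2 - 17*s - 60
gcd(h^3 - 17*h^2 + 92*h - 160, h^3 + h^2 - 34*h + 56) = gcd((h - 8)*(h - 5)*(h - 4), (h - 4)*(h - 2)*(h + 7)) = h - 4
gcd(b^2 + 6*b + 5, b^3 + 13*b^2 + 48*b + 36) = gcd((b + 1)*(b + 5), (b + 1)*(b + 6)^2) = b + 1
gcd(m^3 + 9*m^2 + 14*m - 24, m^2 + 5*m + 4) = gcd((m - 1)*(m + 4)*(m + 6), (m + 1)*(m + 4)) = m + 4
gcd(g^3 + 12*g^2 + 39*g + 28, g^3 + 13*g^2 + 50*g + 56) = g^2 + 11*g + 28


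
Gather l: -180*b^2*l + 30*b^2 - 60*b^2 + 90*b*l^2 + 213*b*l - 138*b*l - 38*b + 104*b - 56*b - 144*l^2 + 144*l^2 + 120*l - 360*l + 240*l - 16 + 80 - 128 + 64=-30*b^2 + 90*b*l^2 + 10*b + l*(-180*b^2 + 75*b)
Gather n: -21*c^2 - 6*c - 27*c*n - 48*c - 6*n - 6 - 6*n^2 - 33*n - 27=-21*c^2 - 54*c - 6*n^2 + n*(-27*c - 39) - 33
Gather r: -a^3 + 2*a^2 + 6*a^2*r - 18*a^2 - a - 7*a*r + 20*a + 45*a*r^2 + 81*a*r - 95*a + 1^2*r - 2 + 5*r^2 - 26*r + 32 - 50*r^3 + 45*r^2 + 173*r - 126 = -a^3 - 16*a^2 - 76*a - 50*r^3 + r^2*(45*a + 50) + r*(6*a^2 + 74*a + 148) - 96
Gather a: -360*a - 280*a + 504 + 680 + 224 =1408 - 640*a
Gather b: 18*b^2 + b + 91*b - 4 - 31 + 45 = 18*b^2 + 92*b + 10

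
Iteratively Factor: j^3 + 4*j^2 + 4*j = (j)*(j^2 + 4*j + 4) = j*(j + 2)*(j + 2)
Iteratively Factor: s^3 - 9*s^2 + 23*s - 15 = (s - 1)*(s^2 - 8*s + 15) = (s - 5)*(s - 1)*(s - 3)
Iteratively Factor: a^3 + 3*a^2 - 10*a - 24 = (a + 2)*(a^2 + a - 12) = (a - 3)*(a + 2)*(a + 4)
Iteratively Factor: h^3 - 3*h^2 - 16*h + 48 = (h + 4)*(h^2 - 7*h + 12) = (h - 4)*(h + 4)*(h - 3)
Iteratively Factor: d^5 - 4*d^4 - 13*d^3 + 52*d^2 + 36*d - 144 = (d + 2)*(d^4 - 6*d^3 - d^2 + 54*d - 72) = (d - 3)*(d + 2)*(d^3 - 3*d^2 - 10*d + 24) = (d - 3)*(d + 2)*(d + 3)*(d^2 - 6*d + 8) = (d - 3)*(d - 2)*(d + 2)*(d + 3)*(d - 4)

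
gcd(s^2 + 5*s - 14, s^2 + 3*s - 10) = s - 2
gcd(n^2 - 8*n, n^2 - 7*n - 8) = n - 8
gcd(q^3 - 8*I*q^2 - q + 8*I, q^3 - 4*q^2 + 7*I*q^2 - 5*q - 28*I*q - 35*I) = q + 1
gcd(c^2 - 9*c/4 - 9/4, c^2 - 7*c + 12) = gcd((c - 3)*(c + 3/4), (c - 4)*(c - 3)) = c - 3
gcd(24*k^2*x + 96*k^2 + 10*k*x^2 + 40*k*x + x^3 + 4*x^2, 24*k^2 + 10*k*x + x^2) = 24*k^2 + 10*k*x + x^2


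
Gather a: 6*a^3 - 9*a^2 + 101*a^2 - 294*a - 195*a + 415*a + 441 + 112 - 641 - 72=6*a^3 + 92*a^2 - 74*a - 160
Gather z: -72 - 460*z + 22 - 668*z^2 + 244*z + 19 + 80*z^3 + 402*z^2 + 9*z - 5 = 80*z^3 - 266*z^2 - 207*z - 36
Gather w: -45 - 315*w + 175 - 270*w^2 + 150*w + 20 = -270*w^2 - 165*w + 150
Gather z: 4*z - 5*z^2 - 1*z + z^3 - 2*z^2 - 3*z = z^3 - 7*z^2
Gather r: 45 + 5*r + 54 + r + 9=6*r + 108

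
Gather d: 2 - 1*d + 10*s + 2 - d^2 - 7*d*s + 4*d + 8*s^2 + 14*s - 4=-d^2 + d*(3 - 7*s) + 8*s^2 + 24*s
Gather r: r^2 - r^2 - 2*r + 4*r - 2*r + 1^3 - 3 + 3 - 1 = 0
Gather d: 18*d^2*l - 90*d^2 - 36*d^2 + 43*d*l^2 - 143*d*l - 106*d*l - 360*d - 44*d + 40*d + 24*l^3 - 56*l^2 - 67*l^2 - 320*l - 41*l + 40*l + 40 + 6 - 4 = d^2*(18*l - 126) + d*(43*l^2 - 249*l - 364) + 24*l^3 - 123*l^2 - 321*l + 42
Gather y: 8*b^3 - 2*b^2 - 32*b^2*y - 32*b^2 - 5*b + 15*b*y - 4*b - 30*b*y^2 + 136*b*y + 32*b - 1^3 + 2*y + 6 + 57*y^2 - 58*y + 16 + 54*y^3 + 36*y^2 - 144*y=8*b^3 - 34*b^2 + 23*b + 54*y^3 + y^2*(93 - 30*b) + y*(-32*b^2 + 151*b - 200) + 21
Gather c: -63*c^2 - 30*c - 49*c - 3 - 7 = -63*c^2 - 79*c - 10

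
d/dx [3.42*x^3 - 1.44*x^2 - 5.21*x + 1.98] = 10.26*x^2 - 2.88*x - 5.21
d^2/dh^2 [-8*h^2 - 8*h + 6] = -16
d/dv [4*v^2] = 8*v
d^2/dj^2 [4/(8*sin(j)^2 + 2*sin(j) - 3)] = 8*(-128*sin(j)^4 - 24*sin(j)^3 + 142*sin(j)^2 + 45*sin(j) + 28)/(8*sin(j)^2 + 2*sin(j) - 3)^3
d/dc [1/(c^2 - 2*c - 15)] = 2*(1 - c)/(-c^2 + 2*c + 15)^2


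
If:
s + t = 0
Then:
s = -t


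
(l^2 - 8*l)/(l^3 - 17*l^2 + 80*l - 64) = l/(l^2 - 9*l + 8)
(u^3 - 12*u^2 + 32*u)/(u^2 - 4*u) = u - 8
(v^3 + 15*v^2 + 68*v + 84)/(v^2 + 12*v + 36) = (v^2 + 9*v + 14)/(v + 6)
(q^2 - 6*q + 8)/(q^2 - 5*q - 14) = (-q^2 + 6*q - 8)/(-q^2 + 5*q + 14)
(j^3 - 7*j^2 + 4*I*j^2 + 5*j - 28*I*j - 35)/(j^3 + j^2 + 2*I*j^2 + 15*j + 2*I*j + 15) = (j^2 - j*(7 + I) + 7*I)/(j^2 + j*(1 - 3*I) - 3*I)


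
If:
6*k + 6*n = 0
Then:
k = -n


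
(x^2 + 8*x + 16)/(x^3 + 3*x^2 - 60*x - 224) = (x + 4)/(x^2 - x - 56)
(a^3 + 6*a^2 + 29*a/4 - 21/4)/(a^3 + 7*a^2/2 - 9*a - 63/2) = (a - 1/2)/(a - 3)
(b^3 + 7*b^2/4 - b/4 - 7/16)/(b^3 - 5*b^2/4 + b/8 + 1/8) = (8*b^2 + 18*b + 7)/(2*(4*b^2 - 3*b - 1))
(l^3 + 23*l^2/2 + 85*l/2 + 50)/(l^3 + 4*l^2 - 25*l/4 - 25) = 2*(l + 5)/(2*l - 5)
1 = 1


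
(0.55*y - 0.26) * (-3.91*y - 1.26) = -2.1505*y^2 + 0.3236*y + 0.3276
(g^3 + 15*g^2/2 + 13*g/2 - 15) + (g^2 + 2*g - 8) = g^3 + 17*g^2/2 + 17*g/2 - 23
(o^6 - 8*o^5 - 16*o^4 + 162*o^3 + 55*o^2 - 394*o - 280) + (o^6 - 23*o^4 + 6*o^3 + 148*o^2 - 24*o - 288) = 2*o^6 - 8*o^5 - 39*o^4 + 168*o^3 + 203*o^2 - 418*o - 568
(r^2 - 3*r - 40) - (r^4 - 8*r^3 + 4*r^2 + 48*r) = -r^4 + 8*r^3 - 3*r^2 - 51*r - 40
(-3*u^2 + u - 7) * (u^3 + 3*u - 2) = -3*u^5 + u^4 - 16*u^3 + 9*u^2 - 23*u + 14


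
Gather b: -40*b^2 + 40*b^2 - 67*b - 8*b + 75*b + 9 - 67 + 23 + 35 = 0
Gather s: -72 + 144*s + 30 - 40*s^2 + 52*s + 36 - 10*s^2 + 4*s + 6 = -50*s^2 + 200*s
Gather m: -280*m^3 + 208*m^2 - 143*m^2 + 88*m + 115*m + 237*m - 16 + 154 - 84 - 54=-280*m^3 + 65*m^2 + 440*m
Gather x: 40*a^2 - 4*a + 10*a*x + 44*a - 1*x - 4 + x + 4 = 40*a^2 + 10*a*x + 40*a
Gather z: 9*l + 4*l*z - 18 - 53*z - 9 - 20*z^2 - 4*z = 9*l - 20*z^2 + z*(4*l - 57) - 27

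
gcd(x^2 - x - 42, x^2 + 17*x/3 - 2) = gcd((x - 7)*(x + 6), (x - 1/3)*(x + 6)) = x + 6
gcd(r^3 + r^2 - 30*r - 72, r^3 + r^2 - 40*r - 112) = r + 4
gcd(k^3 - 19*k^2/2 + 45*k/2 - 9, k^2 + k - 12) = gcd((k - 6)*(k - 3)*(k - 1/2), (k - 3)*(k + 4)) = k - 3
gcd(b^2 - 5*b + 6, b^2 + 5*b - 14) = b - 2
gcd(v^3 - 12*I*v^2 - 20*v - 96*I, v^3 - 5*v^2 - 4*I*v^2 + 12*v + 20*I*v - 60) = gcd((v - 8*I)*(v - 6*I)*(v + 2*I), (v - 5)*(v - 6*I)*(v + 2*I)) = v^2 - 4*I*v + 12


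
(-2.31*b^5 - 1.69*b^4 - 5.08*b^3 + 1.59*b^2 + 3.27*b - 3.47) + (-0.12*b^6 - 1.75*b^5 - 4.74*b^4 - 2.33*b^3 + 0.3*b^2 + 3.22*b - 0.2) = -0.12*b^6 - 4.06*b^5 - 6.43*b^4 - 7.41*b^3 + 1.89*b^2 + 6.49*b - 3.67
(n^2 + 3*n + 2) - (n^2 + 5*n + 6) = -2*n - 4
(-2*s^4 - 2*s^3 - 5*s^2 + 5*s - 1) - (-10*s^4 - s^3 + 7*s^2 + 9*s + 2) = 8*s^4 - s^3 - 12*s^2 - 4*s - 3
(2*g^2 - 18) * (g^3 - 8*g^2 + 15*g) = 2*g^5 - 16*g^4 + 12*g^3 + 144*g^2 - 270*g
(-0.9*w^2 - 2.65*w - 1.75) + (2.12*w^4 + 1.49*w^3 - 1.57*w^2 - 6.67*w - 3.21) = 2.12*w^4 + 1.49*w^3 - 2.47*w^2 - 9.32*w - 4.96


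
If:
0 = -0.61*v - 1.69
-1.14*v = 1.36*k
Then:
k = 2.32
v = -2.77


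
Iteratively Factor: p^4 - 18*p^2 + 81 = (p + 3)*(p^3 - 3*p^2 - 9*p + 27) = (p - 3)*(p + 3)*(p^2 - 9) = (p - 3)^2*(p + 3)*(p + 3)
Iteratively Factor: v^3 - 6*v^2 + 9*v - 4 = (v - 1)*(v^2 - 5*v + 4) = (v - 4)*(v - 1)*(v - 1)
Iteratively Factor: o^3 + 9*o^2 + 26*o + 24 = (o + 4)*(o^2 + 5*o + 6) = (o + 3)*(o + 4)*(o + 2)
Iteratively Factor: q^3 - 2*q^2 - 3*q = (q - 3)*(q^2 + q) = q*(q - 3)*(q + 1)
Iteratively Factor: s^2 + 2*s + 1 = (s + 1)*(s + 1)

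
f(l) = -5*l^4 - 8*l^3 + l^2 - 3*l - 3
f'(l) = -20*l^3 - 24*l^2 + 2*l - 3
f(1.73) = -91.41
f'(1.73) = -174.92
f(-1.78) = 0.43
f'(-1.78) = 30.19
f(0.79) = -10.64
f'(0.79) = -26.26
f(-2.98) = -167.78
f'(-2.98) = 307.18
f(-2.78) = -113.69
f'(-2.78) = 235.66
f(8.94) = -37604.94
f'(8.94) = -16193.63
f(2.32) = -249.33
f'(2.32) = -377.28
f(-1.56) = 4.87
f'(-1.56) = 11.40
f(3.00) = -624.00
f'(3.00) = -753.00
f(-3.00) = -174.00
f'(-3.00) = 315.00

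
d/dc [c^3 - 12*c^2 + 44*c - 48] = 3*c^2 - 24*c + 44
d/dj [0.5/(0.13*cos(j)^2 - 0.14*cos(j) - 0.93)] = (0.13*cos(j) - 0.07)*sin(j)/(-0.13*cos(j)^2 + 0.14*cos(j) + 0.93)^2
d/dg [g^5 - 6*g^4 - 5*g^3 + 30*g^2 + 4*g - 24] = 5*g^4 - 24*g^3 - 15*g^2 + 60*g + 4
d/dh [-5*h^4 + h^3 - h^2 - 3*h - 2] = -20*h^3 + 3*h^2 - 2*h - 3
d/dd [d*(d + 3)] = 2*d + 3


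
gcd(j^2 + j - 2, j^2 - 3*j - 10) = j + 2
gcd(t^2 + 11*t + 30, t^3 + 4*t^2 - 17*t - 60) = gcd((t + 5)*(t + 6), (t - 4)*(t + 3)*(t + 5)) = t + 5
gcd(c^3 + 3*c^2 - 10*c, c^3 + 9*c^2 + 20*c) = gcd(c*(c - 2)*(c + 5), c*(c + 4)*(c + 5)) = c^2 + 5*c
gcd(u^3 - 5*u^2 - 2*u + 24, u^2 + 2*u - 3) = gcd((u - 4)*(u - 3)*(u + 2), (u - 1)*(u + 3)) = 1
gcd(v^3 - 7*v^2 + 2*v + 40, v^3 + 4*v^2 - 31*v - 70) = v^2 - 3*v - 10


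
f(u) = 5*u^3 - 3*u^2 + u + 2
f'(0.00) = 1.00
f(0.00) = 2.00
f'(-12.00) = 2233.00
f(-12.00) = -9082.00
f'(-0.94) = 19.89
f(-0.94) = -5.74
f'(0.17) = 0.41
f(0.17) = 2.11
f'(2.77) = 99.47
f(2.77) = 88.02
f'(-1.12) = 26.54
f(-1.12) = -9.91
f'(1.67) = 32.81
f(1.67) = 18.59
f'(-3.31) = 185.20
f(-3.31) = -215.50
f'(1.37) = 20.93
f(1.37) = 10.60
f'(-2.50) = 109.75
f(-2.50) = -97.38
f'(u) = 15*u^2 - 6*u + 1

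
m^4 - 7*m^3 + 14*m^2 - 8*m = m*(m - 4)*(m - 2)*(m - 1)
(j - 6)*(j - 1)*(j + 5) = j^3 - 2*j^2 - 29*j + 30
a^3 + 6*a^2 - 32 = (a - 2)*(a + 4)^2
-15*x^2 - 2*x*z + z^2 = (-5*x + z)*(3*x + z)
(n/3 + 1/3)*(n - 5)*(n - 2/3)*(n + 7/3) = n^4/3 - 7*n^3/9 - 119*n^2/27 - 19*n/27 + 70/27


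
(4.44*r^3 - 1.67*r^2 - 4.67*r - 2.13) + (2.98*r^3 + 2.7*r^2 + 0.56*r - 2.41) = 7.42*r^3 + 1.03*r^2 - 4.11*r - 4.54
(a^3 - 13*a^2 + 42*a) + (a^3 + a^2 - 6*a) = 2*a^3 - 12*a^2 + 36*a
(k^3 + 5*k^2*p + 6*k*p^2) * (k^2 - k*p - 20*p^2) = k^5 + 4*k^4*p - 19*k^3*p^2 - 106*k^2*p^3 - 120*k*p^4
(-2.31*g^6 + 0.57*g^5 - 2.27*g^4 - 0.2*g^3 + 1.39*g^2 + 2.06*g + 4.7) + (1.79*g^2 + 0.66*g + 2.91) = -2.31*g^6 + 0.57*g^5 - 2.27*g^4 - 0.2*g^3 + 3.18*g^2 + 2.72*g + 7.61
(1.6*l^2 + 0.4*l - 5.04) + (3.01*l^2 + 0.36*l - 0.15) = 4.61*l^2 + 0.76*l - 5.19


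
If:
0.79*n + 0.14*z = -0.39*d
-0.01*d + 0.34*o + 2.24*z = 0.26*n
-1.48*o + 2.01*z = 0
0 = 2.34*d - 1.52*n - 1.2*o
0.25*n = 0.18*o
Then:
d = 0.00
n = 0.00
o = 0.00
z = 0.00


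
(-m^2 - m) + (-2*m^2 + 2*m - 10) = -3*m^2 + m - 10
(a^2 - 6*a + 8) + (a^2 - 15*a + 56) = 2*a^2 - 21*a + 64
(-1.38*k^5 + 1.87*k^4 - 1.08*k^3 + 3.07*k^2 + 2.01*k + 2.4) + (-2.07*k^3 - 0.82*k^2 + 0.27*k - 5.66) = -1.38*k^5 + 1.87*k^4 - 3.15*k^3 + 2.25*k^2 + 2.28*k - 3.26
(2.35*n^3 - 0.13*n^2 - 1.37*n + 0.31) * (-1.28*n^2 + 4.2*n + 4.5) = -3.008*n^5 + 10.0364*n^4 + 11.7826*n^3 - 6.7358*n^2 - 4.863*n + 1.395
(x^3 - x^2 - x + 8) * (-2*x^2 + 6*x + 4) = -2*x^5 + 8*x^4 - 26*x^2 + 44*x + 32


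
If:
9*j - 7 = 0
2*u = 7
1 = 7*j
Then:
No Solution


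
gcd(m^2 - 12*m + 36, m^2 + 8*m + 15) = 1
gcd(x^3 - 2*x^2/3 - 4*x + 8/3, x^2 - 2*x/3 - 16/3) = x + 2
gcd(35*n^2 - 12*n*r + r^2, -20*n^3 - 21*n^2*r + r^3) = -5*n + r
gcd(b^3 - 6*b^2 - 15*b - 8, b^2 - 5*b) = 1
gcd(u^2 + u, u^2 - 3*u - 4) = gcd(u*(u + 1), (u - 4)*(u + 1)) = u + 1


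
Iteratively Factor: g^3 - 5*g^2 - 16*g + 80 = (g - 4)*(g^2 - g - 20) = (g - 4)*(g + 4)*(g - 5)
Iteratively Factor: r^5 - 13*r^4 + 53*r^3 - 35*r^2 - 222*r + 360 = (r - 3)*(r^4 - 10*r^3 + 23*r^2 + 34*r - 120) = (r - 5)*(r - 3)*(r^3 - 5*r^2 - 2*r + 24) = (r - 5)*(r - 3)^2*(r^2 - 2*r - 8) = (r - 5)*(r - 4)*(r - 3)^2*(r + 2)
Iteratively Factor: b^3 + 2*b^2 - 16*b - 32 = (b - 4)*(b^2 + 6*b + 8) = (b - 4)*(b + 2)*(b + 4)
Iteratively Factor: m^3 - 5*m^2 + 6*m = (m)*(m^2 - 5*m + 6) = m*(m - 3)*(m - 2)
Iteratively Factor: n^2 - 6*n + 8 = (n - 2)*(n - 4)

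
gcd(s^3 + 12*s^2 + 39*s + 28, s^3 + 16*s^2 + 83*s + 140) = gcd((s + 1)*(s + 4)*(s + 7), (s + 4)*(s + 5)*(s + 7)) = s^2 + 11*s + 28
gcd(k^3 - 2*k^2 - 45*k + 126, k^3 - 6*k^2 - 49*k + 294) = k^2 + k - 42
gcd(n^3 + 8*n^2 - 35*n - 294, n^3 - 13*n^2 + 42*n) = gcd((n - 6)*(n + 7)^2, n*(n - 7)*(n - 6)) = n - 6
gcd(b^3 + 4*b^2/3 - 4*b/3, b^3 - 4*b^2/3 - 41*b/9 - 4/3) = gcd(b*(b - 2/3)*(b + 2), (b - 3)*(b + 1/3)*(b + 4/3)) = 1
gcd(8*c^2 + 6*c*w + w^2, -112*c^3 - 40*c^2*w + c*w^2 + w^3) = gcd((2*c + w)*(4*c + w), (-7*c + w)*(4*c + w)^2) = 4*c + w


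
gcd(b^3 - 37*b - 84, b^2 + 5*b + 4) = b + 4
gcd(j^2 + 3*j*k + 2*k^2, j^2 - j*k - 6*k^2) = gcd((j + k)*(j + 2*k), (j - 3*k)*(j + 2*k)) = j + 2*k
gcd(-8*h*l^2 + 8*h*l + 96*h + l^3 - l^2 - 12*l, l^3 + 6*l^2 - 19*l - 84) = l^2 - l - 12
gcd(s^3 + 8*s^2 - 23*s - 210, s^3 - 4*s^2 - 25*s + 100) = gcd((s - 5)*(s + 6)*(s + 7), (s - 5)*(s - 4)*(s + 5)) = s - 5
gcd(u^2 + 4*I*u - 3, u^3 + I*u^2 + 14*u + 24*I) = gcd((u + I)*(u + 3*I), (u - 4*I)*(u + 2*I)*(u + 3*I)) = u + 3*I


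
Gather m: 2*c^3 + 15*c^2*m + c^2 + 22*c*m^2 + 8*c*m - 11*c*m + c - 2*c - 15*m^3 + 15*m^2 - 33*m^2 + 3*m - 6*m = 2*c^3 + c^2 - c - 15*m^3 + m^2*(22*c - 18) + m*(15*c^2 - 3*c - 3)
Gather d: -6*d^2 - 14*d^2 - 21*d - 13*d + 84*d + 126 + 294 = -20*d^2 + 50*d + 420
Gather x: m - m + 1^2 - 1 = 0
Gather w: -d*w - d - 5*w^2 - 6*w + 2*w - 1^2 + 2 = -d - 5*w^2 + w*(-d - 4) + 1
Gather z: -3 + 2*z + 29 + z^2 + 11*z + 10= z^2 + 13*z + 36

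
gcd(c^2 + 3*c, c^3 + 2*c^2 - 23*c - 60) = c + 3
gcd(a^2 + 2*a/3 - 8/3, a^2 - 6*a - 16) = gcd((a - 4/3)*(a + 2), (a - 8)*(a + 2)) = a + 2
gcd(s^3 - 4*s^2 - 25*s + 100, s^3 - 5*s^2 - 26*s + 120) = s^2 + s - 20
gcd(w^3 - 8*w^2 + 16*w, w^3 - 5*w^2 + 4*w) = w^2 - 4*w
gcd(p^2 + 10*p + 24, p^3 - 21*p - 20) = p + 4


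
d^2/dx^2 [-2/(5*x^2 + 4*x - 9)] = 4*(25*x^2 + 20*x - 4*(5*x + 2)^2 - 45)/(5*x^2 + 4*x - 9)^3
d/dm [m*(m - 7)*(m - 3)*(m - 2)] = 4*m^3 - 36*m^2 + 82*m - 42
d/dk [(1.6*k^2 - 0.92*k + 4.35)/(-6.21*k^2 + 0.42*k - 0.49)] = (-5.0412*k^2 + 52.459*k - 1.3762)/(38.5641*k^4 - 5.2164*k^3 + 6.2622*k^2 - 0.4116*k + 0.2401)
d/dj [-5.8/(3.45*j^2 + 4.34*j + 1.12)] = (40.02*j + 25.172)/(3.45*j^2 + 4.34*j + 1.12)^2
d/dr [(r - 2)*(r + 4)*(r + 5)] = 3*r^2 + 14*r + 2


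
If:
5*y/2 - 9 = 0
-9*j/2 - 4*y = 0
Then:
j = -16/5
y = 18/5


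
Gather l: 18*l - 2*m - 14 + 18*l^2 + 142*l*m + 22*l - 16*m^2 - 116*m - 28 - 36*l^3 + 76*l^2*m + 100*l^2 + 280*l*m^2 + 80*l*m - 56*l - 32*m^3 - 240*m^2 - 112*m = -36*l^3 + l^2*(76*m + 118) + l*(280*m^2 + 222*m - 16) - 32*m^3 - 256*m^2 - 230*m - 42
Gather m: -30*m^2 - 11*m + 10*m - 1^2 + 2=-30*m^2 - m + 1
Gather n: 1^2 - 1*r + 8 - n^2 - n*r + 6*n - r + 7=-n^2 + n*(6 - r) - 2*r + 16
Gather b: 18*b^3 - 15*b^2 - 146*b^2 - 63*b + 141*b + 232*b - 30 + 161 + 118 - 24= 18*b^3 - 161*b^2 + 310*b + 225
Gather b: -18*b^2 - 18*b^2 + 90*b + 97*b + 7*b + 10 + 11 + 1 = -36*b^2 + 194*b + 22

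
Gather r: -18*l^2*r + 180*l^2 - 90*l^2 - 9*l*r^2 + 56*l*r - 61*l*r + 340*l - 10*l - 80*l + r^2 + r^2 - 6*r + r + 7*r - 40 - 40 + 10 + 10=90*l^2 + 250*l + r^2*(2 - 9*l) + r*(-18*l^2 - 5*l + 2) - 60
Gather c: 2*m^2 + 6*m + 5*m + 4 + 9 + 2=2*m^2 + 11*m + 15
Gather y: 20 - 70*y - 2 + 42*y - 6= 12 - 28*y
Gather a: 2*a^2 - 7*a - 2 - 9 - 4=2*a^2 - 7*a - 15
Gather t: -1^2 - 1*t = -t - 1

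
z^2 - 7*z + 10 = (z - 5)*(z - 2)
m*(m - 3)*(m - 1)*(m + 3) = m^4 - m^3 - 9*m^2 + 9*m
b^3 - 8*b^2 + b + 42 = (b - 7)*(b - 3)*(b + 2)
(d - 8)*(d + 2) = d^2 - 6*d - 16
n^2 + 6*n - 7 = (n - 1)*(n + 7)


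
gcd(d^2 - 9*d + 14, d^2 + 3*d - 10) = d - 2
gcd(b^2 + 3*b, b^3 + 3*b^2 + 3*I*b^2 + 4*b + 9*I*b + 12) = b + 3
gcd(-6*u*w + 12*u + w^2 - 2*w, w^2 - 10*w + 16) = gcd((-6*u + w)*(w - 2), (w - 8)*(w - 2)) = w - 2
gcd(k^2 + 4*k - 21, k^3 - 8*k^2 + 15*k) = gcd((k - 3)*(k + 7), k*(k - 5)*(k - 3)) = k - 3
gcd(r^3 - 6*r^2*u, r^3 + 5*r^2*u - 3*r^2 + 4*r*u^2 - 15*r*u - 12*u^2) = 1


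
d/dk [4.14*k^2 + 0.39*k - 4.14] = 8.28*k + 0.39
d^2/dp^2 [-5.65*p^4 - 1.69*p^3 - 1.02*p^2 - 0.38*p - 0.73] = -67.8*p^2 - 10.14*p - 2.04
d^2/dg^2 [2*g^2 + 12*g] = 4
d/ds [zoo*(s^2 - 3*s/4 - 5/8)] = zoo*(s + 1)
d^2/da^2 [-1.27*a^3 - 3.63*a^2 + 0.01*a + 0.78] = -7.62*a - 7.26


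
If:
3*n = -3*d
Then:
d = -n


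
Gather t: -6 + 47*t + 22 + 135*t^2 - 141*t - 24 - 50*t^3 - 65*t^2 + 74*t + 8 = -50*t^3 + 70*t^2 - 20*t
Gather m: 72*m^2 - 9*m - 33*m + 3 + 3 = 72*m^2 - 42*m + 6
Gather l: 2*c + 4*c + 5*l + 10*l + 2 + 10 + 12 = 6*c + 15*l + 24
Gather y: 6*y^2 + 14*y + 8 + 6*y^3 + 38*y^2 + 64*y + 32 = 6*y^3 + 44*y^2 + 78*y + 40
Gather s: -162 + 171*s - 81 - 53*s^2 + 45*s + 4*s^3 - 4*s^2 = 4*s^3 - 57*s^2 + 216*s - 243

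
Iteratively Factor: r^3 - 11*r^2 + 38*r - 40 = (r - 5)*(r^2 - 6*r + 8) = (r - 5)*(r - 2)*(r - 4)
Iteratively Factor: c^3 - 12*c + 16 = (c - 2)*(c^2 + 2*c - 8) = (c - 2)*(c + 4)*(c - 2)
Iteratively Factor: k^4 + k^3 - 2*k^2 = (k)*(k^3 + k^2 - 2*k) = k^2*(k^2 + k - 2) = k^2*(k + 2)*(k - 1)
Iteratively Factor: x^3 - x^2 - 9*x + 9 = (x + 3)*(x^2 - 4*x + 3) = (x - 3)*(x + 3)*(x - 1)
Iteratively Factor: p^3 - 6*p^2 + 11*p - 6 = (p - 1)*(p^2 - 5*p + 6) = (p - 2)*(p - 1)*(p - 3)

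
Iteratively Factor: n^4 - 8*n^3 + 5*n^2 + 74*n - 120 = (n + 3)*(n^3 - 11*n^2 + 38*n - 40) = (n - 4)*(n + 3)*(n^2 - 7*n + 10) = (n - 4)*(n - 2)*(n + 3)*(n - 5)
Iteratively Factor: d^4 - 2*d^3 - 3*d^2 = (d + 1)*(d^3 - 3*d^2) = (d - 3)*(d + 1)*(d^2) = d*(d - 3)*(d + 1)*(d)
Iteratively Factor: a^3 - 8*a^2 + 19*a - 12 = (a - 4)*(a^2 - 4*a + 3) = (a - 4)*(a - 1)*(a - 3)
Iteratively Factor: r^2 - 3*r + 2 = (r - 2)*(r - 1)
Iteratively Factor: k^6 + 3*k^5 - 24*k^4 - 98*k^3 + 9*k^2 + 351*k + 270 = (k + 1)*(k^5 + 2*k^4 - 26*k^3 - 72*k^2 + 81*k + 270) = (k - 2)*(k + 1)*(k^4 + 4*k^3 - 18*k^2 - 108*k - 135) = (k - 2)*(k + 1)*(k + 3)*(k^3 + k^2 - 21*k - 45) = (k - 2)*(k + 1)*(k + 3)^2*(k^2 - 2*k - 15) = (k - 2)*(k + 1)*(k + 3)^3*(k - 5)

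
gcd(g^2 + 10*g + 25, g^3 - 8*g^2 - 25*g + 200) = g + 5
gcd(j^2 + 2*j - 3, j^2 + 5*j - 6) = j - 1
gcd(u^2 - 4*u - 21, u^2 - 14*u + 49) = u - 7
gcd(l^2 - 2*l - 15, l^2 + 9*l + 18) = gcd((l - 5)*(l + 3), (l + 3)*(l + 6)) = l + 3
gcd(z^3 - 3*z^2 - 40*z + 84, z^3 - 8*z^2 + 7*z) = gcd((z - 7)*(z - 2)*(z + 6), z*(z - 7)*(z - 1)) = z - 7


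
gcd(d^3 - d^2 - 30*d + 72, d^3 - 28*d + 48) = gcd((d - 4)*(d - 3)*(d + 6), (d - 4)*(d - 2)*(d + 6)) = d^2 + 2*d - 24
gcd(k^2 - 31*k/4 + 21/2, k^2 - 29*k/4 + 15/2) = k - 6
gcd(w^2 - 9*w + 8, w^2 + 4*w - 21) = 1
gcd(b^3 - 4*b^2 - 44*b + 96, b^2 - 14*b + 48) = b - 8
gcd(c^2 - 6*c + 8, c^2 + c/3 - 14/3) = c - 2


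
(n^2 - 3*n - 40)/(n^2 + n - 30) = (n^2 - 3*n - 40)/(n^2 + n - 30)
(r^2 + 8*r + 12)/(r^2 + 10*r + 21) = (r^2 + 8*r + 12)/(r^2 + 10*r + 21)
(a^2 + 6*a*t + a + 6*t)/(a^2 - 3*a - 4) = (a + 6*t)/(a - 4)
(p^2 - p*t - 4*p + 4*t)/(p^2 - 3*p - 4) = (p - t)/(p + 1)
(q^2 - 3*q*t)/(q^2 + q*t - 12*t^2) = q/(q + 4*t)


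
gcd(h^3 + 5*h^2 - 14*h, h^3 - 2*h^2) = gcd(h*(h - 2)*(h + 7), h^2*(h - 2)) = h^2 - 2*h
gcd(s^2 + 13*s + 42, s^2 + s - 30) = s + 6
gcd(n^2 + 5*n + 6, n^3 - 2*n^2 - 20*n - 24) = n + 2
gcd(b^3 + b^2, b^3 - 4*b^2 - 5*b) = b^2 + b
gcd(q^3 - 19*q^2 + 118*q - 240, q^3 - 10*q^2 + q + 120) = q^2 - 13*q + 40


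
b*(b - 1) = b^2 - b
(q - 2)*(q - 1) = q^2 - 3*q + 2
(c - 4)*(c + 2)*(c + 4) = c^3 + 2*c^2 - 16*c - 32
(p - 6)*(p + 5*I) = p^2 - 6*p + 5*I*p - 30*I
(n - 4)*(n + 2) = n^2 - 2*n - 8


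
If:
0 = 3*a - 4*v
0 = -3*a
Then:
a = 0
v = 0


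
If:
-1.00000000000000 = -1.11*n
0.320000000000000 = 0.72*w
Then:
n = 0.90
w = 0.44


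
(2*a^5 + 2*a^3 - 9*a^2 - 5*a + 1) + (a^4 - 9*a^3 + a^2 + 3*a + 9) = 2*a^5 + a^4 - 7*a^3 - 8*a^2 - 2*a + 10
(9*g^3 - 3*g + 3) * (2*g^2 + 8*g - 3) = 18*g^5 + 72*g^4 - 33*g^3 - 18*g^2 + 33*g - 9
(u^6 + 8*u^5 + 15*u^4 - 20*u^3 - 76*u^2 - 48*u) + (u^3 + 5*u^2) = u^6 + 8*u^5 + 15*u^4 - 19*u^3 - 71*u^2 - 48*u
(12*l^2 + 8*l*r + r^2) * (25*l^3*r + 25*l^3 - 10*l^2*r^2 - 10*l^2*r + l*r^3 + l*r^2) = 300*l^5*r + 300*l^5 + 80*l^4*r^2 + 80*l^4*r - 43*l^3*r^3 - 43*l^3*r^2 - 2*l^2*r^4 - 2*l^2*r^3 + l*r^5 + l*r^4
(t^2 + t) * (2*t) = 2*t^3 + 2*t^2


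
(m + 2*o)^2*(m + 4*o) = m^3 + 8*m^2*o + 20*m*o^2 + 16*o^3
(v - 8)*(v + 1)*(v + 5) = v^3 - 2*v^2 - 43*v - 40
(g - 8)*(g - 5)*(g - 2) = g^3 - 15*g^2 + 66*g - 80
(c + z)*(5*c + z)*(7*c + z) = 35*c^3 + 47*c^2*z + 13*c*z^2 + z^3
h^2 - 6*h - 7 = (h - 7)*(h + 1)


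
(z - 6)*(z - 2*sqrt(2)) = z^2 - 6*z - 2*sqrt(2)*z + 12*sqrt(2)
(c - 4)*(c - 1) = c^2 - 5*c + 4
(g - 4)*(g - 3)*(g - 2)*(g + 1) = g^4 - 8*g^3 + 17*g^2 + 2*g - 24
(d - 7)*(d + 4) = d^2 - 3*d - 28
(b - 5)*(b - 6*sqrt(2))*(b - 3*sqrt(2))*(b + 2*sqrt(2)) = b^4 - 7*sqrt(2)*b^3 - 5*b^3 + 35*sqrt(2)*b^2 + 72*sqrt(2)*b - 360*sqrt(2)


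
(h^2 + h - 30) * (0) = 0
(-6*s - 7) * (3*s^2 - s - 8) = -18*s^3 - 15*s^2 + 55*s + 56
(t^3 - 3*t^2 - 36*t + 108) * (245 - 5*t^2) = -5*t^5 + 15*t^4 + 425*t^3 - 1275*t^2 - 8820*t + 26460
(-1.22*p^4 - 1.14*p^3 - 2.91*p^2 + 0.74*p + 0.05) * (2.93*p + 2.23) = -3.5746*p^5 - 6.0608*p^4 - 11.0685*p^3 - 4.3211*p^2 + 1.7967*p + 0.1115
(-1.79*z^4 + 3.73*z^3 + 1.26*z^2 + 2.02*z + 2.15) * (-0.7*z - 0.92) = 1.253*z^5 - 0.9642*z^4 - 4.3136*z^3 - 2.5732*z^2 - 3.3634*z - 1.978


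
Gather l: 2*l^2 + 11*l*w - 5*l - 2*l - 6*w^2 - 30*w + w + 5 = 2*l^2 + l*(11*w - 7) - 6*w^2 - 29*w + 5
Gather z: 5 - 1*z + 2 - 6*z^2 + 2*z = -6*z^2 + z + 7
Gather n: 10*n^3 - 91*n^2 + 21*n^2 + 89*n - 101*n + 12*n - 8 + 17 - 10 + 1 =10*n^3 - 70*n^2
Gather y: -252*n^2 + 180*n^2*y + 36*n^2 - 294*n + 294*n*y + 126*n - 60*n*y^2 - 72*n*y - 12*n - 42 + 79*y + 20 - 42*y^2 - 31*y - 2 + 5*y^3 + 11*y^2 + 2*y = -216*n^2 - 180*n + 5*y^3 + y^2*(-60*n - 31) + y*(180*n^2 + 222*n + 50) - 24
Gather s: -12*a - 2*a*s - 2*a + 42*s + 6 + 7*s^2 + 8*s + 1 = -14*a + 7*s^2 + s*(50 - 2*a) + 7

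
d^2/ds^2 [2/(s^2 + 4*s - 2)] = 4*(-s^2 - 4*s + 4*(s + 2)^2 + 2)/(s^2 + 4*s - 2)^3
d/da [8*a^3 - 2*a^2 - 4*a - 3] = 24*a^2 - 4*a - 4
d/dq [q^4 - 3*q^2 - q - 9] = 4*q^3 - 6*q - 1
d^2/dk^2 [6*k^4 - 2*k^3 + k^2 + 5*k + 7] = 72*k^2 - 12*k + 2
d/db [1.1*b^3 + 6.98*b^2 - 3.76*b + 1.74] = 3.3*b^2 + 13.96*b - 3.76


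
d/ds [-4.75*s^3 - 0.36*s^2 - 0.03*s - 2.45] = -14.25*s^2 - 0.72*s - 0.03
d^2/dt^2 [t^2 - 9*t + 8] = 2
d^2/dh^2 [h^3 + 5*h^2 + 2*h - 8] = 6*h + 10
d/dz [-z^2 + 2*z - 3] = 2 - 2*z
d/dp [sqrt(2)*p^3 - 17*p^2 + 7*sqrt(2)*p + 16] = 3*sqrt(2)*p^2 - 34*p + 7*sqrt(2)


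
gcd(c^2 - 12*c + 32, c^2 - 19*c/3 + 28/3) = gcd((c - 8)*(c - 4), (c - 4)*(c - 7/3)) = c - 4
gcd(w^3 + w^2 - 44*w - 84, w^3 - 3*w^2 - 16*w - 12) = w + 2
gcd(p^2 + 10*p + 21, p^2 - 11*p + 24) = 1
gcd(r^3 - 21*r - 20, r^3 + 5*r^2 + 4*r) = r^2 + 5*r + 4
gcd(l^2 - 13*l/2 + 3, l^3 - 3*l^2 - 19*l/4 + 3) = l - 1/2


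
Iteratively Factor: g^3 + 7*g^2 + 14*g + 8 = (g + 4)*(g^2 + 3*g + 2) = (g + 1)*(g + 4)*(g + 2)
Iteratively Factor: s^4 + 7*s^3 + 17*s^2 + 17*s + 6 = (s + 1)*(s^3 + 6*s^2 + 11*s + 6) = (s + 1)*(s + 2)*(s^2 + 4*s + 3) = (s + 1)*(s + 2)*(s + 3)*(s + 1)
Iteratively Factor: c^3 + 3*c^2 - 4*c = (c)*(c^2 + 3*c - 4) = c*(c + 4)*(c - 1)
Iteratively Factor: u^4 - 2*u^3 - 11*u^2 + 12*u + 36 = (u - 3)*(u^3 + u^2 - 8*u - 12) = (u - 3)^2*(u^2 + 4*u + 4) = (u - 3)^2*(u + 2)*(u + 2)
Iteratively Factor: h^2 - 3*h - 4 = (h + 1)*(h - 4)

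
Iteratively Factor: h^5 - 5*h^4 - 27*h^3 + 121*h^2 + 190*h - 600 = (h + 4)*(h^4 - 9*h^3 + 9*h^2 + 85*h - 150) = (h - 5)*(h + 4)*(h^3 - 4*h^2 - 11*h + 30) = (h - 5)^2*(h + 4)*(h^2 + h - 6) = (h - 5)^2*(h - 2)*(h + 4)*(h + 3)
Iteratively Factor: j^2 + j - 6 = (j + 3)*(j - 2)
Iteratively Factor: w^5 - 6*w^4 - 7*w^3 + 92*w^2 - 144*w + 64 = (w - 4)*(w^4 - 2*w^3 - 15*w^2 + 32*w - 16) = (w - 4)^2*(w^3 + 2*w^2 - 7*w + 4) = (w - 4)^2*(w - 1)*(w^2 + 3*w - 4) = (w - 4)^2*(w - 1)^2*(w + 4)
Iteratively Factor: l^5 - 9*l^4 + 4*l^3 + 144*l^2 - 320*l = (l - 4)*(l^4 - 5*l^3 - 16*l^2 + 80*l) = (l - 4)*(l + 4)*(l^3 - 9*l^2 + 20*l) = l*(l - 4)*(l + 4)*(l^2 - 9*l + 20) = l*(l - 5)*(l - 4)*(l + 4)*(l - 4)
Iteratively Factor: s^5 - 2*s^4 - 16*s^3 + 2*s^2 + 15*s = (s)*(s^4 - 2*s^3 - 16*s^2 + 2*s + 15) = s*(s - 5)*(s^3 + 3*s^2 - s - 3) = s*(s - 5)*(s + 3)*(s^2 - 1) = s*(s - 5)*(s + 1)*(s + 3)*(s - 1)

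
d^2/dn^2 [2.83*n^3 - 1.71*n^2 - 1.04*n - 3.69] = 16.98*n - 3.42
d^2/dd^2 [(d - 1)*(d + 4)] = 2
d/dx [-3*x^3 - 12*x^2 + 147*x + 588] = -9*x^2 - 24*x + 147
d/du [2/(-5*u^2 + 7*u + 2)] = 2*(10*u - 7)/(-5*u^2 + 7*u + 2)^2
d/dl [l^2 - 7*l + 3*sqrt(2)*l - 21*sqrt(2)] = 2*l - 7 + 3*sqrt(2)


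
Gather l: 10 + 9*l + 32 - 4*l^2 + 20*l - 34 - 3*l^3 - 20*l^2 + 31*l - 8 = -3*l^3 - 24*l^2 + 60*l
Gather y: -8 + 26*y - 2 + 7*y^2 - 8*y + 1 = 7*y^2 + 18*y - 9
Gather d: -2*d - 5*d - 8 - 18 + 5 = -7*d - 21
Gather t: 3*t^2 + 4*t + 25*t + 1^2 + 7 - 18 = 3*t^2 + 29*t - 10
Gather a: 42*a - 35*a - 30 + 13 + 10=7*a - 7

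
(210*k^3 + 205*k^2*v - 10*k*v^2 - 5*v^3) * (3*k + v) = 630*k^4 + 825*k^3*v + 175*k^2*v^2 - 25*k*v^3 - 5*v^4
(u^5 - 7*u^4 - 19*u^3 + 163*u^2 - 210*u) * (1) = u^5 - 7*u^4 - 19*u^3 + 163*u^2 - 210*u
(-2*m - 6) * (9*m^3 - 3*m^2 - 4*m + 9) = -18*m^4 - 48*m^3 + 26*m^2 + 6*m - 54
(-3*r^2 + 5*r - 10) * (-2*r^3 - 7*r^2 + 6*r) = 6*r^5 + 11*r^4 - 33*r^3 + 100*r^2 - 60*r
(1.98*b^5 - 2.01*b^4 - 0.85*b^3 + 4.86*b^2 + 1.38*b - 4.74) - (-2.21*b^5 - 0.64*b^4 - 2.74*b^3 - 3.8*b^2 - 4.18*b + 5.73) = 4.19*b^5 - 1.37*b^4 + 1.89*b^3 + 8.66*b^2 + 5.56*b - 10.47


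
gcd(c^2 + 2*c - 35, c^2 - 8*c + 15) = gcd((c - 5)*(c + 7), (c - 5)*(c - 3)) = c - 5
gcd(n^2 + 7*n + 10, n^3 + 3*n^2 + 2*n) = n + 2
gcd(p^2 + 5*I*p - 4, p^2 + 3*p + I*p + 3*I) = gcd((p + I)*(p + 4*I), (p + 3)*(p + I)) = p + I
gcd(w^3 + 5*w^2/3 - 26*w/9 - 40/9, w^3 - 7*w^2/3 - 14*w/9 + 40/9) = w^2 - w/3 - 20/9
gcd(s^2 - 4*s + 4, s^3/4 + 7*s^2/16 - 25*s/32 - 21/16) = 1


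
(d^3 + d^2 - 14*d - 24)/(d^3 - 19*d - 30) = (d - 4)/(d - 5)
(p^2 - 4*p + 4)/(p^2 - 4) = (p - 2)/(p + 2)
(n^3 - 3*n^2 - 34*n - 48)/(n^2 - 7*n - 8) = (n^2 + 5*n + 6)/(n + 1)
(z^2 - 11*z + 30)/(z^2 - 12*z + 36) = (z - 5)/(z - 6)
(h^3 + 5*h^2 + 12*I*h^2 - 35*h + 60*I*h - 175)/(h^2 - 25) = (h^2 + 12*I*h - 35)/(h - 5)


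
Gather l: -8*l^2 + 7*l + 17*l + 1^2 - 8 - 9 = -8*l^2 + 24*l - 16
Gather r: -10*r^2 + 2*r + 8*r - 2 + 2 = -10*r^2 + 10*r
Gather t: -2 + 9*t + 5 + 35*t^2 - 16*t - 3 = 35*t^2 - 7*t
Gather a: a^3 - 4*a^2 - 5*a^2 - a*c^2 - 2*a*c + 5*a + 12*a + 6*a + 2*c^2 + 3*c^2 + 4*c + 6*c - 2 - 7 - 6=a^3 - 9*a^2 + a*(-c^2 - 2*c + 23) + 5*c^2 + 10*c - 15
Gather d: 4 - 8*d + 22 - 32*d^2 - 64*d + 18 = -32*d^2 - 72*d + 44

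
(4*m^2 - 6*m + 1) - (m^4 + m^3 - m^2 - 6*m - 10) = -m^4 - m^3 + 5*m^2 + 11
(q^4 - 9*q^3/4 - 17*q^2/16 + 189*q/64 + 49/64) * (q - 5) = q^5 - 29*q^4/4 + 163*q^3/16 + 529*q^2/64 - 14*q - 245/64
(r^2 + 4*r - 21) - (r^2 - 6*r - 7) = 10*r - 14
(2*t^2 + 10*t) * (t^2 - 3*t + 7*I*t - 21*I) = 2*t^4 + 4*t^3 + 14*I*t^3 - 30*t^2 + 28*I*t^2 - 210*I*t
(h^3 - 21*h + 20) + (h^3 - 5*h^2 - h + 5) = 2*h^3 - 5*h^2 - 22*h + 25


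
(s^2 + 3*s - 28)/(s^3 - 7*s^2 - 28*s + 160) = (s + 7)/(s^2 - 3*s - 40)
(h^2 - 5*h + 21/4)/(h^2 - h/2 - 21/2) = (h - 3/2)/(h + 3)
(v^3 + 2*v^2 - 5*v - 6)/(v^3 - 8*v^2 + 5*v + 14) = (v + 3)/(v - 7)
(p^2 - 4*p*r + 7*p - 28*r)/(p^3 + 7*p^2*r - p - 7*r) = (p^2 - 4*p*r + 7*p - 28*r)/(p^3 + 7*p^2*r - p - 7*r)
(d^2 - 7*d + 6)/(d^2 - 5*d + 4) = (d - 6)/(d - 4)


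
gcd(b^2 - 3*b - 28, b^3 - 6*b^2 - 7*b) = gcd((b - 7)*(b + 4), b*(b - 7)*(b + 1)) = b - 7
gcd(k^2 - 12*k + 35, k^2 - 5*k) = k - 5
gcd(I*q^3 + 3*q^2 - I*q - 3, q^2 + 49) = 1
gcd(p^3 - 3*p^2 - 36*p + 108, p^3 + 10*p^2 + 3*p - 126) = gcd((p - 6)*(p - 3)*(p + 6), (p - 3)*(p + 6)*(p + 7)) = p^2 + 3*p - 18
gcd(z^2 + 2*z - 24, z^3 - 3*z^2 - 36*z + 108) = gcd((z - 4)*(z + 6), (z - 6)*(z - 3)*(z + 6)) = z + 6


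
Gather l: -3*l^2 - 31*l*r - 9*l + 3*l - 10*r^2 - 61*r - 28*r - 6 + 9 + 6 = -3*l^2 + l*(-31*r - 6) - 10*r^2 - 89*r + 9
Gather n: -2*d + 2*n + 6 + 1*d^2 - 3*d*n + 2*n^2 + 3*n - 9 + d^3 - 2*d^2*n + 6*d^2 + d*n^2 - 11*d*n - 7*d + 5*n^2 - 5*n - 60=d^3 + 7*d^2 - 9*d + n^2*(d + 7) + n*(-2*d^2 - 14*d) - 63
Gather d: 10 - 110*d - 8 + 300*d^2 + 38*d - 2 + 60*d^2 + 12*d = 360*d^2 - 60*d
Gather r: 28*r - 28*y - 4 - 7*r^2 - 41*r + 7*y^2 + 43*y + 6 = -7*r^2 - 13*r + 7*y^2 + 15*y + 2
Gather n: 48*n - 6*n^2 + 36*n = -6*n^2 + 84*n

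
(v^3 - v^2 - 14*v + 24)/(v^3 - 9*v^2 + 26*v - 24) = (v + 4)/(v - 4)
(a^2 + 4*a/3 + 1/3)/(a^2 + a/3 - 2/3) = (3*a + 1)/(3*a - 2)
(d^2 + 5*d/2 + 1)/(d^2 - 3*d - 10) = (d + 1/2)/(d - 5)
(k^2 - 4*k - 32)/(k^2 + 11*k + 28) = (k - 8)/(k + 7)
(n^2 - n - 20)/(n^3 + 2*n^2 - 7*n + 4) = (n - 5)/(n^2 - 2*n + 1)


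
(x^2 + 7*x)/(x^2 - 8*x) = (x + 7)/(x - 8)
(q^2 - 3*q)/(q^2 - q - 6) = q/(q + 2)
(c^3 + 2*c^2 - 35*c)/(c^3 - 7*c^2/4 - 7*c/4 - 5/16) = 16*c*(-c^2 - 2*c + 35)/(-16*c^3 + 28*c^2 + 28*c + 5)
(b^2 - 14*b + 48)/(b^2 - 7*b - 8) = (b - 6)/(b + 1)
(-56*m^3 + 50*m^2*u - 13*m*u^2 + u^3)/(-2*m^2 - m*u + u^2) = (28*m^2 - 11*m*u + u^2)/(m + u)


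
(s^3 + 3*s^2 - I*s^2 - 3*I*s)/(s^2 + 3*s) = s - I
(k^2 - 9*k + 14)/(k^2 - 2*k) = (k - 7)/k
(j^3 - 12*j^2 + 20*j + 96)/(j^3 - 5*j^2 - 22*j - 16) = (j - 6)/(j + 1)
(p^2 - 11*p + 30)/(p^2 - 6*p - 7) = (-p^2 + 11*p - 30)/(-p^2 + 6*p + 7)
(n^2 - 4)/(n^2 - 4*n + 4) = (n + 2)/(n - 2)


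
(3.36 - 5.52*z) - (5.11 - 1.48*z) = -4.04*z - 1.75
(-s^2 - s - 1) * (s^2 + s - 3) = -s^4 - 2*s^3 + s^2 + 2*s + 3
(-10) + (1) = -9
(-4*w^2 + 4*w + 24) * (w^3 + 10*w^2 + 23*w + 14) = -4*w^5 - 36*w^4 - 28*w^3 + 276*w^2 + 608*w + 336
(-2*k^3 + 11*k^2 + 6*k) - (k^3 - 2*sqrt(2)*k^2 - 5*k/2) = -3*k^3 + 2*sqrt(2)*k^2 + 11*k^2 + 17*k/2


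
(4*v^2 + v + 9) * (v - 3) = 4*v^3 - 11*v^2 + 6*v - 27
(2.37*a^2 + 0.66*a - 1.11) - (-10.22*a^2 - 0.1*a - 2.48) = 12.59*a^2 + 0.76*a + 1.37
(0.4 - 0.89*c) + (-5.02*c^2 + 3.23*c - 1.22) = -5.02*c^2 + 2.34*c - 0.82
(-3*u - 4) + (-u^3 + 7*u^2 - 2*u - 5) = -u^3 + 7*u^2 - 5*u - 9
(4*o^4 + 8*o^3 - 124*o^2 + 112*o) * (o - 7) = 4*o^5 - 20*o^4 - 180*o^3 + 980*o^2 - 784*o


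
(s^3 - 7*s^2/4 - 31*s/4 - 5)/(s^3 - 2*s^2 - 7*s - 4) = (s + 5/4)/(s + 1)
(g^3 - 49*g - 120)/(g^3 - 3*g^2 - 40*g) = (g + 3)/g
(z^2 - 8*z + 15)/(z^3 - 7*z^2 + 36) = (z - 5)/(z^2 - 4*z - 12)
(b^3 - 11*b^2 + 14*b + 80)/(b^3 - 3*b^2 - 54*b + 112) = (b^2 - 3*b - 10)/(b^2 + 5*b - 14)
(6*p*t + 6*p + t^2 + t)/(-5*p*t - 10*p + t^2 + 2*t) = (-6*p*t - 6*p - t^2 - t)/(5*p*t + 10*p - t^2 - 2*t)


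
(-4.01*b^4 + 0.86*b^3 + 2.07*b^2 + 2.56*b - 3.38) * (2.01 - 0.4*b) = 1.604*b^5 - 8.4041*b^4 + 0.9006*b^3 + 3.1367*b^2 + 6.4976*b - 6.7938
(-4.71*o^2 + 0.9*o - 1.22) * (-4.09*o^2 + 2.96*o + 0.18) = 19.2639*o^4 - 17.6226*o^3 + 6.806*o^2 - 3.4492*o - 0.2196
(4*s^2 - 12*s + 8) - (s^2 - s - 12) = 3*s^2 - 11*s + 20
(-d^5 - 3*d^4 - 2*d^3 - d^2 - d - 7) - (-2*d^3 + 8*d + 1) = -d^5 - 3*d^4 - d^2 - 9*d - 8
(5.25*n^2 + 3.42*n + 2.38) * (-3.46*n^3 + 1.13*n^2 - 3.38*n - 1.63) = -18.165*n^5 - 5.9007*n^4 - 22.1152*n^3 - 17.4277*n^2 - 13.619*n - 3.8794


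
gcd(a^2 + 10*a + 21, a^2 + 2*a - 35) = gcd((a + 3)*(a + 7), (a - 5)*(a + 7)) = a + 7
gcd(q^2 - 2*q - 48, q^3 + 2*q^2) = 1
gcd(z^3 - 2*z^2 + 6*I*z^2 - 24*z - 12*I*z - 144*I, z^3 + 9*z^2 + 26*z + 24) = z + 4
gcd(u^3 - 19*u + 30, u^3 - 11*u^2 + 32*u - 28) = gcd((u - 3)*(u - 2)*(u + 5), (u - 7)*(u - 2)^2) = u - 2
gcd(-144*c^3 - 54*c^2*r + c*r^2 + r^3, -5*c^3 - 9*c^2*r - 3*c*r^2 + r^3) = 1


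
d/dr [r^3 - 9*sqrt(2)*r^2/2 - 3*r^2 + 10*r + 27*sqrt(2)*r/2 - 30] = 3*r^2 - 9*sqrt(2)*r - 6*r + 10 + 27*sqrt(2)/2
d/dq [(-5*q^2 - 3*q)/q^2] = 3/q^2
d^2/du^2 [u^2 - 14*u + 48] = 2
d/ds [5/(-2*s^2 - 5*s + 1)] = 5*(4*s + 5)/(2*s^2 + 5*s - 1)^2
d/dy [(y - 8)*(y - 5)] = 2*y - 13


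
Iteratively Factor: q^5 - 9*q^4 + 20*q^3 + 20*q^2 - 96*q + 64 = (q - 1)*(q^4 - 8*q^3 + 12*q^2 + 32*q - 64) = (q - 1)*(q + 2)*(q^3 - 10*q^2 + 32*q - 32) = (q - 4)*(q - 1)*(q + 2)*(q^2 - 6*q + 8) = (q - 4)*(q - 2)*(q - 1)*(q + 2)*(q - 4)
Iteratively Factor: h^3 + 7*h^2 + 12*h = (h + 3)*(h^2 + 4*h) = (h + 3)*(h + 4)*(h)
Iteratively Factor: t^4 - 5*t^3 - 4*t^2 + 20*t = (t - 5)*(t^3 - 4*t) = t*(t - 5)*(t^2 - 4) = t*(t - 5)*(t + 2)*(t - 2)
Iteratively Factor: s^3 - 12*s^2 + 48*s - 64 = (s - 4)*(s^2 - 8*s + 16) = (s - 4)^2*(s - 4)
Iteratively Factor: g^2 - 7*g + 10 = (g - 5)*(g - 2)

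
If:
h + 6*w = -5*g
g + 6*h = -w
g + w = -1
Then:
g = -35/6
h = 1/6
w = 29/6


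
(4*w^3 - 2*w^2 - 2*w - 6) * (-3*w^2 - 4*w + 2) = -12*w^5 - 10*w^4 + 22*w^3 + 22*w^2 + 20*w - 12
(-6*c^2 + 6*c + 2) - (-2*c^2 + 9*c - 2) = -4*c^2 - 3*c + 4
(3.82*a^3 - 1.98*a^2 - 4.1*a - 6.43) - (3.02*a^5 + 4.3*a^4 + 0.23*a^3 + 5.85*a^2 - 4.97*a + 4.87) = -3.02*a^5 - 4.3*a^4 + 3.59*a^3 - 7.83*a^2 + 0.87*a - 11.3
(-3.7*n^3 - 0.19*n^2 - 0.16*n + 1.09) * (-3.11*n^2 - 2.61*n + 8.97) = 11.507*n^5 + 10.2479*n^4 - 32.1955*n^3 - 4.6766*n^2 - 4.2801*n + 9.7773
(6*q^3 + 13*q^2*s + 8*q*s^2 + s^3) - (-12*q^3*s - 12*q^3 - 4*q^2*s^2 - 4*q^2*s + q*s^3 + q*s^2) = 12*q^3*s + 18*q^3 + 4*q^2*s^2 + 17*q^2*s - q*s^3 + 7*q*s^2 + s^3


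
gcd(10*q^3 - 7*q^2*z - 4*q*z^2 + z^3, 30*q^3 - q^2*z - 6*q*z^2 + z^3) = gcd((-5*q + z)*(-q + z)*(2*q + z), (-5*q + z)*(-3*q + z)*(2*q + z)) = -10*q^2 - 3*q*z + z^2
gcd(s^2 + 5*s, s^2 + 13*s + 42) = 1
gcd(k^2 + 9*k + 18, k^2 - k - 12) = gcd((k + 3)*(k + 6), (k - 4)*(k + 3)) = k + 3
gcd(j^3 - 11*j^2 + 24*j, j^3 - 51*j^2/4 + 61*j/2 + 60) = j - 8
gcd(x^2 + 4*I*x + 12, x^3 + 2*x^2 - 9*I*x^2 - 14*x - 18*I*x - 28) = x - 2*I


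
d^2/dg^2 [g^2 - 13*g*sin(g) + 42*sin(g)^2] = 13*g*sin(g) - 168*sin(g)^2 - 26*cos(g) + 86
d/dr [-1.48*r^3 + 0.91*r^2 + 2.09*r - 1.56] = -4.44*r^2 + 1.82*r + 2.09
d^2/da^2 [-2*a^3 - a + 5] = -12*a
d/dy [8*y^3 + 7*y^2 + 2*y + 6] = 24*y^2 + 14*y + 2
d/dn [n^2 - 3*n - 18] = 2*n - 3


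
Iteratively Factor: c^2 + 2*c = (c + 2)*(c)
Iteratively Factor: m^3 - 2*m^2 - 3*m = (m)*(m^2 - 2*m - 3) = m*(m - 3)*(m + 1)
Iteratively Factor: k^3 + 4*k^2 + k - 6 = (k + 2)*(k^2 + 2*k - 3) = (k + 2)*(k + 3)*(k - 1)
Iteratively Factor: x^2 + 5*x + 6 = (x + 2)*(x + 3)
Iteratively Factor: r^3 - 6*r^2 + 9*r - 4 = (r - 1)*(r^2 - 5*r + 4) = (r - 4)*(r - 1)*(r - 1)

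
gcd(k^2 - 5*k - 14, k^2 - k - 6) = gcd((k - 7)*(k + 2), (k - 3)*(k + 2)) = k + 2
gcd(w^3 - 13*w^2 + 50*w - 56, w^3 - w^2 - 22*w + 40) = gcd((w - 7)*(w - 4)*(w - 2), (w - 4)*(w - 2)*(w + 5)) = w^2 - 6*w + 8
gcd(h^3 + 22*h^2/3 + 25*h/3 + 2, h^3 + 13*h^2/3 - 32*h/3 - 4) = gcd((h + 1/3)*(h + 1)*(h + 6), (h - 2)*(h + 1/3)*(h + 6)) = h^2 + 19*h/3 + 2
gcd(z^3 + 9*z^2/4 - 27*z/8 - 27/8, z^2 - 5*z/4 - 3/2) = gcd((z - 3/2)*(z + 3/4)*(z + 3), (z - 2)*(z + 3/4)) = z + 3/4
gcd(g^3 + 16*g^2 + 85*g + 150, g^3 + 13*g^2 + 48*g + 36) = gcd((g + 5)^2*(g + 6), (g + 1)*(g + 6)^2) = g + 6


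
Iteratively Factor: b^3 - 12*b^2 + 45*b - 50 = (b - 2)*(b^2 - 10*b + 25) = (b - 5)*(b - 2)*(b - 5)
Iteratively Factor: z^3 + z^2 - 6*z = (z - 2)*(z^2 + 3*z) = z*(z - 2)*(z + 3)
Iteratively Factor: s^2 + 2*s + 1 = (s + 1)*(s + 1)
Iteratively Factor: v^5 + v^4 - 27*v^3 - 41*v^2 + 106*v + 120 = (v + 4)*(v^4 - 3*v^3 - 15*v^2 + 19*v + 30) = (v - 5)*(v + 4)*(v^3 + 2*v^2 - 5*v - 6) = (v - 5)*(v + 3)*(v + 4)*(v^2 - v - 2) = (v - 5)*(v - 2)*(v + 3)*(v + 4)*(v + 1)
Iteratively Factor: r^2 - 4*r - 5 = (r - 5)*(r + 1)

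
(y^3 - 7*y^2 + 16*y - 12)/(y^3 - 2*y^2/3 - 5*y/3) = 3*(-y^3 + 7*y^2 - 16*y + 12)/(y*(-3*y^2 + 2*y + 5))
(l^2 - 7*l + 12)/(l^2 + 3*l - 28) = (l - 3)/(l + 7)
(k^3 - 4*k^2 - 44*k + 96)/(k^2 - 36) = (k^2 - 10*k + 16)/(k - 6)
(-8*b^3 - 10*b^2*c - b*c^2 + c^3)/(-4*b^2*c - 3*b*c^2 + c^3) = (2*b + c)/c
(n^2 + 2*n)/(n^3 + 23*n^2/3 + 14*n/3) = 3*(n + 2)/(3*n^2 + 23*n + 14)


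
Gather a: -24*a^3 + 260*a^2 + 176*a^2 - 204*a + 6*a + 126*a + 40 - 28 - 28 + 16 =-24*a^3 + 436*a^2 - 72*a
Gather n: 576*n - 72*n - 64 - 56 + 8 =504*n - 112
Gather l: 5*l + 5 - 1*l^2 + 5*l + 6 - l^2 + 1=-2*l^2 + 10*l + 12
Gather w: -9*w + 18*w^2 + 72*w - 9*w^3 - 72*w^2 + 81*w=-9*w^3 - 54*w^2 + 144*w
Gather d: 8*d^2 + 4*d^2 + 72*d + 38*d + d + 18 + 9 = 12*d^2 + 111*d + 27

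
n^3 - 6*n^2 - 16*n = n*(n - 8)*(n + 2)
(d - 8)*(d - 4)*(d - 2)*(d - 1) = d^4 - 15*d^3 + 70*d^2 - 120*d + 64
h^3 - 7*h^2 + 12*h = h*(h - 4)*(h - 3)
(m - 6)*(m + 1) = m^2 - 5*m - 6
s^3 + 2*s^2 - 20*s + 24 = (s - 2)^2*(s + 6)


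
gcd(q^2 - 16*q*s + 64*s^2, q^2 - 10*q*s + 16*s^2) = q - 8*s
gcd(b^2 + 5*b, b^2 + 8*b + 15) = b + 5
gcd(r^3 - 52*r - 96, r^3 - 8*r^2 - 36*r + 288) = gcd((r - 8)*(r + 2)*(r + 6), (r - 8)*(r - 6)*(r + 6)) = r^2 - 2*r - 48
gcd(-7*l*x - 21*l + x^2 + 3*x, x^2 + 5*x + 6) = x + 3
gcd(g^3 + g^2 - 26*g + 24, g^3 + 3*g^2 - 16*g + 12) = g^2 + 5*g - 6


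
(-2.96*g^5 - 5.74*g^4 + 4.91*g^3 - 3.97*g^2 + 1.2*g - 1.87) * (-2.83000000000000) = 8.3768*g^5 + 16.2442*g^4 - 13.8953*g^3 + 11.2351*g^2 - 3.396*g + 5.2921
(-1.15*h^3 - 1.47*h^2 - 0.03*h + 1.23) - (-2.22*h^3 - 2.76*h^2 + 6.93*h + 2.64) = 1.07*h^3 + 1.29*h^2 - 6.96*h - 1.41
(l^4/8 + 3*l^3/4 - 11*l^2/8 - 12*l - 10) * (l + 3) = l^5/8 + 9*l^4/8 + 7*l^3/8 - 129*l^2/8 - 46*l - 30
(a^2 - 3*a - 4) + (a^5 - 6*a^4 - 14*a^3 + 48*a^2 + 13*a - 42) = a^5 - 6*a^4 - 14*a^3 + 49*a^2 + 10*a - 46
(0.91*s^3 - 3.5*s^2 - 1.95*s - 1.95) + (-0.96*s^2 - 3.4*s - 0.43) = 0.91*s^3 - 4.46*s^2 - 5.35*s - 2.38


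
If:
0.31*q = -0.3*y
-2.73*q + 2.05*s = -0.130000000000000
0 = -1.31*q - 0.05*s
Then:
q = 0.00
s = -0.06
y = -0.00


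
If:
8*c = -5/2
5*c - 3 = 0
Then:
No Solution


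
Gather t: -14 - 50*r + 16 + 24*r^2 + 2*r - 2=24*r^2 - 48*r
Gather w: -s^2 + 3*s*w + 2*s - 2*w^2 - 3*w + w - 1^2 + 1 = -s^2 + 2*s - 2*w^2 + w*(3*s - 2)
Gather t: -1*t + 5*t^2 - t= 5*t^2 - 2*t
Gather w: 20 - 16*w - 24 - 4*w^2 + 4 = -4*w^2 - 16*w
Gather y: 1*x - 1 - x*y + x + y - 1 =2*x + y*(1 - x) - 2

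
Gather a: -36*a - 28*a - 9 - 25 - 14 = -64*a - 48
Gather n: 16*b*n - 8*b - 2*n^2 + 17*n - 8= -8*b - 2*n^2 + n*(16*b + 17) - 8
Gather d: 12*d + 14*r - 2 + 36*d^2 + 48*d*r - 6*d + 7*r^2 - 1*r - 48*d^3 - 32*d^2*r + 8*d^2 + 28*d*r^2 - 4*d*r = -48*d^3 + d^2*(44 - 32*r) + d*(28*r^2 + 44*r + 6) + 7*r^2 + 13*r - 2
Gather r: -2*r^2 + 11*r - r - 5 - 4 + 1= -2*r^2 + 10*r - 8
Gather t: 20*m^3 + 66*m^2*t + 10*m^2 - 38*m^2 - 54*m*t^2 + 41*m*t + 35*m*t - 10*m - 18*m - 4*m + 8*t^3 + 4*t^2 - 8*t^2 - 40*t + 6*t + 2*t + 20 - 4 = 20*m^3 - 28*m^2 - 32*m + 8*t^3 + t^2*(-54*m - 4) + t*(66*m^2 + 76*m - 32) + 16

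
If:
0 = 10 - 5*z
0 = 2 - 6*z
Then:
No Solution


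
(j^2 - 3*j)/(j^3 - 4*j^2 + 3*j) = 1/(j - 1)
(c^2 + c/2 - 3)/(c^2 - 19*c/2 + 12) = (c + 2)/(c - 8)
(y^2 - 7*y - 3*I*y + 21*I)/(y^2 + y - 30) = (y^2 - 7*y - 3*I*y + 21*I)/(y^2 + y - 30)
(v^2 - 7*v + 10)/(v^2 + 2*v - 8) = (v - 5)/(v + 4)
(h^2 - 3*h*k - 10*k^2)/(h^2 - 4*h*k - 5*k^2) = (h + 2*k)/(h + k)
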